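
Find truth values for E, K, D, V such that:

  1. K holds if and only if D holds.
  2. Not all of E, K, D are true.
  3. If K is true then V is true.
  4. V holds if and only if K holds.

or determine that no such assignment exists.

E=T; K=F; D=F; V=F

  (1) K=F, D=F — same ✓
  (2) {E, K, D}: 1/3 true — not all ✓
  (3) K=F ⇒ V: vacuous ✓
  (4) V=F, K=F — same ✓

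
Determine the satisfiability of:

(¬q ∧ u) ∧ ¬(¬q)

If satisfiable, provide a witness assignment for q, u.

Case q = True: the conjunct ¬q is False.
Case q = False: the conjunct ¬(¬q) becomes ¬(¬False) = False.
Both cases fail — unsatisfiable.

Unsatisfiable — no assignment works.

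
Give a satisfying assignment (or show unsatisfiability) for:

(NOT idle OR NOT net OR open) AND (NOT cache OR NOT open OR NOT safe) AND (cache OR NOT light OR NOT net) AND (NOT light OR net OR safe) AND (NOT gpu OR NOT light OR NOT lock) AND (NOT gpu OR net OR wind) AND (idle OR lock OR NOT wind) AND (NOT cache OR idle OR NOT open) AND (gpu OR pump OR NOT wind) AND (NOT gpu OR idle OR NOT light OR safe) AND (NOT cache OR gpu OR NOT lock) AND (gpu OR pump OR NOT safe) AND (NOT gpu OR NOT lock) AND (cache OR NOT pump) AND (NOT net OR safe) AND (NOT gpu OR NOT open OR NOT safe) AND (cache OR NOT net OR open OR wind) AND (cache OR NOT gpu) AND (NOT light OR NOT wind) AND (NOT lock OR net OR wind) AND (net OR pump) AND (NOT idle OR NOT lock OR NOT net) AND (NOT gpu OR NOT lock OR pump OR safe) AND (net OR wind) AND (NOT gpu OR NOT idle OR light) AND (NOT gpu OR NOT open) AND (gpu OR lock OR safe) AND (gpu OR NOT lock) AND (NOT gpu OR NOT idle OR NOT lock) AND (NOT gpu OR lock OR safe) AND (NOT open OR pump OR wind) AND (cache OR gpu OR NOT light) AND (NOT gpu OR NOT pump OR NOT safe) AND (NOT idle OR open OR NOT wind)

Set pump = True.
  then (cache OR NOT pump) forces cache = True.
Set open = False.
Set idle = False.
Set gpu = False.
  then (NOT cache OR gpu OR NOT lock) forces lock = False.
  then (gpu OR lock OR safe) forces safe = True.
  then (idle OR lock OR NOT wind) forces wind = False.
  then (net OR wind) forces net = True.
Set light = False.
All clauses satisfied.

pump: True; open: False; idle: False; gpu: False; lock: False; cache: True; wind: False; net: True; light: False; safe: True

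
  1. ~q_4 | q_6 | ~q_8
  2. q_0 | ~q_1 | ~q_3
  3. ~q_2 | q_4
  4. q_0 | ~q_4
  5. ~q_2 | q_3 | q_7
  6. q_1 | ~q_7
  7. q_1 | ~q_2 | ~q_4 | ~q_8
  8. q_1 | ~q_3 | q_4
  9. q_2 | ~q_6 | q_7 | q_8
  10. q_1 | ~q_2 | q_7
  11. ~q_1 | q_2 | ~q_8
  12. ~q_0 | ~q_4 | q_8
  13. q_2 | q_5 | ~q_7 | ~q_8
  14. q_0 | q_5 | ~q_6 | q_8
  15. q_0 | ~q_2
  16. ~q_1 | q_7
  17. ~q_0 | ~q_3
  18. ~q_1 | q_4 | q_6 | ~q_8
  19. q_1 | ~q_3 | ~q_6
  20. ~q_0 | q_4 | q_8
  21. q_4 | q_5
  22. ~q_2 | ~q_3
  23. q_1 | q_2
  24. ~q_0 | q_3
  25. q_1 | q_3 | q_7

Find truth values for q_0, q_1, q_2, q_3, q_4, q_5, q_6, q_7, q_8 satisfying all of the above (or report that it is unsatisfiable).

Try q_0 = True:
  (~q_0 | ~q_3) forces q_3 = False.
  clause (~q_0 | q_3) is falsified — backtrack.
So q_0 = False.
  then (q_0 | ~q_4) forces q_4 = False.
  then (q_0 | ~q_2) forces q_2 = False.
  then (q_4 | q_5) forces q_5 = True.
  then (q_1 | q_2) forces q_1 = True.
  then (q_0 | ~q_1 | ~q_3) forces q_3 = False.
  then (~q_1 | q_2 | ~q_8) forces q_8 = False.
  then (~q_1 | q_7) forces q_7 = True.
Set q_6 = True.
All clauses satisfied.

q_0 = False; q_1 = True; q_2 = False; q_3 = False; q_4 = False; q_5 = True; q_6 = True; q_7 = True; q_8 = False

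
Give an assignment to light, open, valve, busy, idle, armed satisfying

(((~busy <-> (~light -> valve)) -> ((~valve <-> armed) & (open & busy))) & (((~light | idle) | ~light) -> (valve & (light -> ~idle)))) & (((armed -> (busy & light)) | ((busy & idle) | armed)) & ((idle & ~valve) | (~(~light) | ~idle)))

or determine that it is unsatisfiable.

light: False, open: False, valve: True, busy: True, idle: False, armed: False

  ((~busy <-> (~light -> valve)) -> ((~valve <-> armed) & (open & busy))) & (((~light | idle) | ~light) -> (valve & (light -> ~idle))) = True
    (~busy <-> (~light -> valve)) -> ((~valve <-> armed) & (open & busy)) = True
      ~busy <-> (~light -> valve) = False
        ~busy = False
        ~light -> valve = True
          ~light = True
      (~valve <-> armed) & (open & busy) = False
        ~valve <-> armed = True
          ~valve = False
        open & busy = False
    ((~light | idle) | ~light) -> (valve & (light -> ~idle)) = True
      (~light | idle) | ~light = True
        ~light | idle = True
          ~light = True
        ~light = True
      valve & (light -> ~idle) = True
        light -> ~idle = True
          ~idle = True
  ((armed -> (busy & light)) | ((busy & idle) | armed)) & ((idle & ~valve) | (~(~light) | ~idle)) = True
    (armed -> (busy & light)) | ((busy & idle) | armed) = True
      armed -> (busy & light) = True
        busy & light = False
      (busy & idle) | armed = False
        busy & idle = False
    (idle & ~valve) | (~(~light) | ~idle) = True
      idle & ~valve = False
        ~valve = False
      ~(~light) | ~idle = True
        ~(~light) = False
          ~light = True
        ~idle = True
Both conjuncts True, so the formula holds.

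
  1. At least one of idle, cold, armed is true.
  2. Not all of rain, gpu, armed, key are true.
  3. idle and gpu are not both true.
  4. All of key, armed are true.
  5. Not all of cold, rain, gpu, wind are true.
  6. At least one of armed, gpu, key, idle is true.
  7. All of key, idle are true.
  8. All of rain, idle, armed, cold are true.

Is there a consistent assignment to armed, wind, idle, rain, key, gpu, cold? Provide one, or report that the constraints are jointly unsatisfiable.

armed=T, wind=T, idle=T, rain=T, key=T, gpu=F, cold=T

  (1) {idle, cold, armed}: 3 true — at least one ✓
  (2) {rain, gpu, armed, key}: 3/4 true — not all ✓
  (3) idle=T, gpu=F — not both ✓
  (4) {key, armed}: all 2 true ✓
  (5) {cold, rain, gpu, wind}: 3/4 true — not all ✓
  (6) {armed, gpu, key, idle}: 3 true — at least one ✓
  (7) {key, idle}: all 2 true ✓
  (8) {rain, idle, armed, cold}: all 4 true ✓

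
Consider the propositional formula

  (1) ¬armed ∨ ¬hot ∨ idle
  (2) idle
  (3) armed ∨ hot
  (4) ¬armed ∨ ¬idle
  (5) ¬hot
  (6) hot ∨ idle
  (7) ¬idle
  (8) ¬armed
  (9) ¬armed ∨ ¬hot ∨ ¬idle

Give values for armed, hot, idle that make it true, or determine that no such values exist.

UNSATISFIABLE

Case idle = True:
  Clause (¬idle) is falsified — contradiction.
Case idle = False:
  Clause (idle) is falsified — contradiction.
Both cases fail, so the formula is unsatisfiable.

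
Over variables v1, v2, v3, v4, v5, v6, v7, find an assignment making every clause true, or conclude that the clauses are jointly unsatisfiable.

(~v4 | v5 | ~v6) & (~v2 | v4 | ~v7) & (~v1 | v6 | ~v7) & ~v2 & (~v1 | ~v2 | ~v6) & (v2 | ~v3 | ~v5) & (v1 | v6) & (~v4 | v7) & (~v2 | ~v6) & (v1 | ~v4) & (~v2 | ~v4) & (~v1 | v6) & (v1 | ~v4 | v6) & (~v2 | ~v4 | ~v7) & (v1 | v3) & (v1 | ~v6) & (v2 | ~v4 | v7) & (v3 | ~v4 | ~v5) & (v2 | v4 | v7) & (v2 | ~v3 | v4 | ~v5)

v1: True; v2: False; v3: True; v4: False; v5: False; v6: True; v7: True

Unit clause (~v2) forces v2 = False.
Try v1 = False:
  (v1 | v6) forces v6 = True.
  clause (v1 | ~v6) is falsified — backtrack.
So v1 = True.
  then (~v1 | v6) forces v6 = True.
Set v3 = True.
  then (v2 | ~v3 | ~v5) forces v5 = False.
  then (~v4 | v5 | ~v6) forces v4 = False.
  then (v2 | v4 | v7) forces v7 = True.
All clauses satisfied.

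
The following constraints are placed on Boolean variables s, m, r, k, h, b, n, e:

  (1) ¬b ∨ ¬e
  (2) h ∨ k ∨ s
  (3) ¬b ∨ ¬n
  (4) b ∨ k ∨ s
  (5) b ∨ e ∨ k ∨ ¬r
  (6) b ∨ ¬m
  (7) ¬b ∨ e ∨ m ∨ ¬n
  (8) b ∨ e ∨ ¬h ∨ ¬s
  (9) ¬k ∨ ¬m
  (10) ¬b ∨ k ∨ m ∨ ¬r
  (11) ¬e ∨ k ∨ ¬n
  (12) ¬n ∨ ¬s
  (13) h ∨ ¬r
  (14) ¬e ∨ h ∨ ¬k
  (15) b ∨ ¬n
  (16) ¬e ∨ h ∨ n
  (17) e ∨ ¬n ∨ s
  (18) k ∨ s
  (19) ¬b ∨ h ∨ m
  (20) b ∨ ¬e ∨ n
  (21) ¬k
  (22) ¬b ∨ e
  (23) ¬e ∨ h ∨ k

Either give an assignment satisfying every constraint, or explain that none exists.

Unit clause (¬k) forces k = False.
In (k ∨ s) only s is left, so s = True.
In (¬n ∨ ¬s) only ¬n is left, so n = False.
Set m = False.
Try r = True:
  (¬b ∨ k ∨ m ∨ ¬r) forces b = False.
  (b ∨ e ∨ k ∨ ¬r) forces e = True.
  clause (b ∨ ¬e ∨ n) is falsified — backtrack.
So r = False.
Set h = False.
  then (¬e ∨ h ∨ n) forces e = False.
  then (¬b ∨ h ∨ m) forces b = False.
All clauses satisfied.

s: True, m: False, r: False, k: False, h: False, b: False, n: False, e: False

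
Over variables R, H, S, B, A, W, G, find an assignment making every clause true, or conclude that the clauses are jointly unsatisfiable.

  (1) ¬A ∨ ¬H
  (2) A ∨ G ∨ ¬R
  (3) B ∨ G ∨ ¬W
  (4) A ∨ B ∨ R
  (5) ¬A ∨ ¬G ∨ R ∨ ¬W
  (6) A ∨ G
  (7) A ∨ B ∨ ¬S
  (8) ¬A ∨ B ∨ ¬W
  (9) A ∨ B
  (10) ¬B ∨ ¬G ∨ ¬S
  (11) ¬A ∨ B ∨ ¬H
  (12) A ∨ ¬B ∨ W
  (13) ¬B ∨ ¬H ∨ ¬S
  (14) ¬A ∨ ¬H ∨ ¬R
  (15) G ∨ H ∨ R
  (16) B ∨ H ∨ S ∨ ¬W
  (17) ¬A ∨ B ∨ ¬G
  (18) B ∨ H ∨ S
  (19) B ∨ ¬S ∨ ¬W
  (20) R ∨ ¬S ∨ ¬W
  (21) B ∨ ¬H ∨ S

R = True; H = False; S = False; B = True; A = True; W = False; G = True

Set R = True.
Set H = False.
Set S = False.
  then (B ∨ H ∨ S) forces B = True.
Set A = True.
Set W = False.
Set G = True.
All clauses satisfied.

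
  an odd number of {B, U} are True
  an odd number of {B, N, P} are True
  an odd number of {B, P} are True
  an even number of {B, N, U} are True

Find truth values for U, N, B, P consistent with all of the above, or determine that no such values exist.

Adding constraints 1, 2, 3, 4 mod 2: every variable appears an even number of times on the left, so the left side is 0.
But the right sides sum to 1 (mod 2). 0 ≠ 1 — the system is inconsistent.

No satisfying assignment exists.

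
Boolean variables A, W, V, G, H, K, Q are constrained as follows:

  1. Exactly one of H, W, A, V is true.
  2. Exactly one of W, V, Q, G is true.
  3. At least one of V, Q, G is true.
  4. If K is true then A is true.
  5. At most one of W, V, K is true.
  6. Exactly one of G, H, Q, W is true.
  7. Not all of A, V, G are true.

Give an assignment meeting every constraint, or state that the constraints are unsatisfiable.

A: True, W: False, V: False, G: False, H: False, K: False, Q: True

  (1) {H, W, A, V}: 1 true — exactly one ✓
  (2) {W, V, Q, G}: 1 true — exactly one ✓
  (3) {V, Q, G}: 1 true — at least one ✓
  (4) K=F ⇒ A: vacuous ✓
  (5) {W, V, K}: 0 true — at most one ✓
  (6) {G, H, Q, W}: 1 true — exactly one ✓
  (7) {A, V, G}: 1/3 true — not all ✓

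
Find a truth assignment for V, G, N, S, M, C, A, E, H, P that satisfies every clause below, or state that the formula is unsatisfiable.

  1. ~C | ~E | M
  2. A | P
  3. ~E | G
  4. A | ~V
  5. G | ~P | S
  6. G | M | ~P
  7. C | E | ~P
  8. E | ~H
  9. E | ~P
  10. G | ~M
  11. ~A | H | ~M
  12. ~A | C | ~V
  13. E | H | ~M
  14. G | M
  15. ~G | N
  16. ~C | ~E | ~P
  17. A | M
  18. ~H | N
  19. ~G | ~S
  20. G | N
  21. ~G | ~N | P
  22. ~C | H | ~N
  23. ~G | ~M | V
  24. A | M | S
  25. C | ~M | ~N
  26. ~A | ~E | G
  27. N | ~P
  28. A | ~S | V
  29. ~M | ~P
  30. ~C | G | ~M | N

V = False; G = True; N = True; S = False; M = False; C = False; A = True; E = True; H = True; P = True

Set V = False.
Set G = True.
  then (~G | N) forces N = True.
  then (~G | ~S) forces S = False.
  then (~G | ~N | P) forces P = True.
  then (~G | ~M | V) forces M = False.
  then (A | M | S) forces A = True.
  then (E | ~P) forces E = True.
  then (~C | ~E | ~P) forces C = False.
Set H = True.
All clauses satisfied.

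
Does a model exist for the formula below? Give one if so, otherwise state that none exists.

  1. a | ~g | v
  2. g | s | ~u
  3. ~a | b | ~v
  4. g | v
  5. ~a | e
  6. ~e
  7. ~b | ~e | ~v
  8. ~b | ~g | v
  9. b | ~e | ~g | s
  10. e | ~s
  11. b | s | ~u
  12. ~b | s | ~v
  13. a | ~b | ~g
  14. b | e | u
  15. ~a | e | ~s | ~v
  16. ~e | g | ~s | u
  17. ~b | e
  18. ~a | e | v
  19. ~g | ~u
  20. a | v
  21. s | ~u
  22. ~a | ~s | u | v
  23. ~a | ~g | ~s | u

No satisfying assignment exists.

Case e = True:
  Clause (~e) is falsified — contradiction.
Case e = False:
  (~a | e) forces a = False.
  (e | ~s) forces s = False.
  (~b | e) forces b = False.
  (b | s | ~u) forces u = False.
  Clause (b | e | u) is falsified — contradiction.
Both cases fail, so the formula is unsatisfiable.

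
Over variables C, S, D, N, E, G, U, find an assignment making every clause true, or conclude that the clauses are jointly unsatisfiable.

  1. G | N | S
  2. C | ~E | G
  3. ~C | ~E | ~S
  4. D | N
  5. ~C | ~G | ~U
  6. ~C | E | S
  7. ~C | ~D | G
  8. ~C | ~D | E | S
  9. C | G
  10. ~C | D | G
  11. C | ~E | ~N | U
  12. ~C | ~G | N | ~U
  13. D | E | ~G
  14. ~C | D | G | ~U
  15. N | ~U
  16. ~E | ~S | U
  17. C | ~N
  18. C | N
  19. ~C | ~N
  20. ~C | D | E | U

Try C = False:
  (C | G) forces G = True.
  (C | ~N) forces N = False.
  clause (C | N) is falsified — backtrack.
So C = True.
  then (~C | ~N) forces N = False.
  then (D | N) forces D = True.
  then (~C | ~D | G) forces G = True.
  then (~C | ~G | N | ~U) forces U = False.
Set S = True.
  then (~C | ~E | ~S) forces E = False.
All clauses satisfied.

C = True, S = True, D = True, N = False, E = False, G = True, U = False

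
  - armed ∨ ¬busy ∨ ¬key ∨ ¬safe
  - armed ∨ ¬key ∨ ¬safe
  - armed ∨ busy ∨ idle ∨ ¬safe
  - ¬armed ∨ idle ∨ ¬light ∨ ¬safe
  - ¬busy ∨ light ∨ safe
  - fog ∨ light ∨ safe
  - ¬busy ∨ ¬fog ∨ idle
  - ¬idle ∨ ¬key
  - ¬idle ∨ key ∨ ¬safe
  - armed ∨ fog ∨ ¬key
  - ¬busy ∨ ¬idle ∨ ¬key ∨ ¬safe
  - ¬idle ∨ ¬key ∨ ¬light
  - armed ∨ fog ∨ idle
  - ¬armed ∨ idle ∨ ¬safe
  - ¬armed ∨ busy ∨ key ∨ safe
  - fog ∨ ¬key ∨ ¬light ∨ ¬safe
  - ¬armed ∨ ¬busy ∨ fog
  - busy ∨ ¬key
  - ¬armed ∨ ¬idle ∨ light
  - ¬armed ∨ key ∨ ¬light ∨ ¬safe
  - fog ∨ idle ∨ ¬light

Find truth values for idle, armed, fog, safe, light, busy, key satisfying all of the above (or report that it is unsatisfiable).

Set idle = True.
  then (¬idle ∨ ¬key) forces key = False.
  then (¬idle ∨ key ∨ ¬safe) forces safe = False.
Set armed = False.
Set fog = False.
  then (fog ∨ light ∨ safe) forces light = True.
Set busy = True.
All clauses satisfied.

idle: True, armed: False, fog: False, safe: False, light: True, busy: True, key: False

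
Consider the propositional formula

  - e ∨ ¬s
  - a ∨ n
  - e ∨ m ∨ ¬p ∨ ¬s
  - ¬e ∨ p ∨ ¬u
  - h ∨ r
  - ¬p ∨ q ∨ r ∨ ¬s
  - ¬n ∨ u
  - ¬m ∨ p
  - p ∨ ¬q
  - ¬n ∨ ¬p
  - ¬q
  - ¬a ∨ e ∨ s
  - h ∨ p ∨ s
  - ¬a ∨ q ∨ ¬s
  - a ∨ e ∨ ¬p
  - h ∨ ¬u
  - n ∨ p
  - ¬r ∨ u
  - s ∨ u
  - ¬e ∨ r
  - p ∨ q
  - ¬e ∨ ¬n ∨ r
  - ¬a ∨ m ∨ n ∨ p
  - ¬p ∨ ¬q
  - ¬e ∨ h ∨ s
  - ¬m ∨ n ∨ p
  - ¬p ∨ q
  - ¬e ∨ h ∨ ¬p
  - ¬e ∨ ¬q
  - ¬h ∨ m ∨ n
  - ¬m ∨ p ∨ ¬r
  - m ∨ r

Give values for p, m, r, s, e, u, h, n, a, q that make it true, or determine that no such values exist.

Unsatisfiable — no assignment works.

Case q = True:
  Clause (¬q) is falsified — contradiction.
Case q = False:
  (p ∨ q) forces p = True.
  Clause (¬p ∨ q) is falsified — contradiction.
Both cases fail, so the formula is unsatisfiable.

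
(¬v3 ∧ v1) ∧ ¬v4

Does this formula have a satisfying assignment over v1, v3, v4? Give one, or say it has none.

v1: True, v3: False, v4: False

  ¬v3 ∧ v1 = True
    ¬v3 = True
  ¬v4 = True
Both conjuncts True, so the formula holds.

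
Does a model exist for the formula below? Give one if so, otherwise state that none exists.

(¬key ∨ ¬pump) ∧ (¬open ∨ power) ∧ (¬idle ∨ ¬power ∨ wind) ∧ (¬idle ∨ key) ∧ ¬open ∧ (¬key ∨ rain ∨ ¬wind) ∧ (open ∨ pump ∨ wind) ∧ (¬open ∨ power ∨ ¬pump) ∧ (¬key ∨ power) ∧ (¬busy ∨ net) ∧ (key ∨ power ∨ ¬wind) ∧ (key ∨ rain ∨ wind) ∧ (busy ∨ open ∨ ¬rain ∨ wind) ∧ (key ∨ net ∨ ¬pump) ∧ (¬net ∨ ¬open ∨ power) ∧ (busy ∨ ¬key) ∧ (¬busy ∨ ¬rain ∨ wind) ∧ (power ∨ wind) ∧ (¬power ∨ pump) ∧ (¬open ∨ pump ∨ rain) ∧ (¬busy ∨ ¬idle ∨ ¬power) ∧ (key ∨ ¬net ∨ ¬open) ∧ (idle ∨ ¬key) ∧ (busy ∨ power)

Unit clause (¬open) forces open = False.
Try pump = False:
  (open ∨ pump ∨ wind) forces wind = True.
  (¬power ∨ pump) forces power = False.
  (¬key ∨ power) forces key = False.
  clause (key ∨ power ∨ ¬wind) is falsified — backtrack.
So pump = True.
  then (¬key ∨ ¬pump) forces key = False.
  then (¬idle ∨ key) forces idle = False.
  then (key ∨ net ∨ ¬pump) forces net = True.
Set wind = True.
  then (key ∨ power ∨ ¬wind) forces power = True.
Set rain = True.
Set busy = False.
All clauses satisfied.

pump=T, wind=T, power=T, net=T, idle=F, rain=T, key=F, open=F, busy=F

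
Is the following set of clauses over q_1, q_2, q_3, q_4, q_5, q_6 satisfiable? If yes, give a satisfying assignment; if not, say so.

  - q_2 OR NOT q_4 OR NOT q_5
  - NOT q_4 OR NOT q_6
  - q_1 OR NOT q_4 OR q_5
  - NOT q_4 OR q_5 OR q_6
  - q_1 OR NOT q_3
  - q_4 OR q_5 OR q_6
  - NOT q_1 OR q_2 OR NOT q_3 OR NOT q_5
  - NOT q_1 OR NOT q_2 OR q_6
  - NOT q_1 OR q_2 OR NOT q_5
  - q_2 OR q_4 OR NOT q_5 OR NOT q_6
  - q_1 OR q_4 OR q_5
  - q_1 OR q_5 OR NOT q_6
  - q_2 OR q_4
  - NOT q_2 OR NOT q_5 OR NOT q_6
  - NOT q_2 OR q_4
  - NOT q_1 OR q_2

q_1=F; q_2=T; q_3=F; q_4=T; q_5=T; q_6=F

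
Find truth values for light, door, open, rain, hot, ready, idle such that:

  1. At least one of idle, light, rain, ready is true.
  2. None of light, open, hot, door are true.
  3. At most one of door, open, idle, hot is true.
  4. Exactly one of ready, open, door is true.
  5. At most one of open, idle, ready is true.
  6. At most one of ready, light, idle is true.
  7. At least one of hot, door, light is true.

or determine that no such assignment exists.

Case light = True:
  Constraint (2) is violated (light=T) — contradiction.
Case light = False:
  (2) forces open = False.
  (2) forces hot = False.
  (2) forces door = False.
  Constraint (7) is violated (hot=F, door=F, light=F) — contradiction.
Both cases fail — unsatisfiable.

Unsatisfiable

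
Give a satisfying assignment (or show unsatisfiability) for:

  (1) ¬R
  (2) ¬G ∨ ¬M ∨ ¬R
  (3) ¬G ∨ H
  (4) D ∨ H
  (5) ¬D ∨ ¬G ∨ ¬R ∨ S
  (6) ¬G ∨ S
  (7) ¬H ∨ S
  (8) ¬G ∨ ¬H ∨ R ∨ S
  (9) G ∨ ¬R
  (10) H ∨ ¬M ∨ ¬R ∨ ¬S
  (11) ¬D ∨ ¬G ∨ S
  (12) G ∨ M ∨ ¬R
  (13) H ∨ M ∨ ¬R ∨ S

D=F, S=T, H=T, G=T, M=F, R=F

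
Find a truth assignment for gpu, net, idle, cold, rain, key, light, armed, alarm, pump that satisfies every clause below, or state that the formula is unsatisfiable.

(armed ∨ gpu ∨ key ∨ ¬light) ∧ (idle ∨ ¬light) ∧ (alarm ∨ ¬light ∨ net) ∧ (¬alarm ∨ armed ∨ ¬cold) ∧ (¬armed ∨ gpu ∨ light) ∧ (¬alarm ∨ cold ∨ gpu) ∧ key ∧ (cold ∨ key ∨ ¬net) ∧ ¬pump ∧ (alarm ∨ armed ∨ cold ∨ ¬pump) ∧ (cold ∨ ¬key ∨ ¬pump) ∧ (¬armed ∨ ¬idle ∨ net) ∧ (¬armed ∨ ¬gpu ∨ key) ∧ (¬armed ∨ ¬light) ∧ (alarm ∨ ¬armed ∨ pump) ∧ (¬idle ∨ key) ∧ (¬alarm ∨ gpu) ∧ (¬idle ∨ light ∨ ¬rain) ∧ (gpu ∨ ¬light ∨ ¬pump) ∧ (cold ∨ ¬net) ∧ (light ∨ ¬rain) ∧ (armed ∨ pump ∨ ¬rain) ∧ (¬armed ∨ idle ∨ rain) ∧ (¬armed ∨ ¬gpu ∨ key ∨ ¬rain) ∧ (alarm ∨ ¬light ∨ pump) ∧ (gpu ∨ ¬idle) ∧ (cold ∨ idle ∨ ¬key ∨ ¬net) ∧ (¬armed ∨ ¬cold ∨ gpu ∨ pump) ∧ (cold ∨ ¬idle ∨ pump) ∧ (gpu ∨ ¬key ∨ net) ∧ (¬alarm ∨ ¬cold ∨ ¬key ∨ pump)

gpu = True; net = False; idle = False; cold = False; rain = False; key = True; light = False; armed = False; alarm = False; pump = False

Unit clause (key) forces key = True.
Unit clause (¬pump) forces pump = False.
Set gpu = True.
Set net = False.
Set idle = False.
  then (idle ∨ ¬light) forces light = False.
  then (light ∨ ¬rain) forces rain = False.
  then (¬armed ∨ idle ∨ rain) forces armed = False.
Set cold = False.
Set alarm = False.
All clauses satisfied.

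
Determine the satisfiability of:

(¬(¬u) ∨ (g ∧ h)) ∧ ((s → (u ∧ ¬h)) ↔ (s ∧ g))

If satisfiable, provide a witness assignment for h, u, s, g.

h: False, u: True, s: True, g: True

  ¬(¬u) ∨ (g ∧ h) = True
    ¬(¬u) = True
      ¬u = False
    g ∧ h = False
  (s → (u ∧ ¬h)) ↔ (s ∧ g) = True
    s → (u ∧ ¬h) = True
      u ∧ ¬h = True
        ¬h = True
    s ∧ g = True
Both conjuncts True, so the formula holds.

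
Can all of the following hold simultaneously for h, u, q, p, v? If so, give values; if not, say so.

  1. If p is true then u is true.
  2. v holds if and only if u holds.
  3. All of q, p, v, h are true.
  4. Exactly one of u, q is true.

Case q = True:
  (3) forces p = True.
  (1) with p=T forces u = True.
  Constraint (4) is violated (u=T, q=T) — contradiction.
Case q = False:
  Constraint (3) is violated (q=F) — contradiction.
Both cases fail — unsatisfiable.

Unsatisfiable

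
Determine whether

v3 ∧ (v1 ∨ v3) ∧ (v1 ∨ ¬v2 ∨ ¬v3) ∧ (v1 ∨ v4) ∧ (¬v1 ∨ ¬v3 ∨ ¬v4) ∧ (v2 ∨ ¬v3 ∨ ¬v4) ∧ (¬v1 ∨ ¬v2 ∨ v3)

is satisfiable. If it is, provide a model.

Unit clause (v3) forces v3 = True.
Set v1 = True.
  then (¬v1 ∨ ¬v3 ∨ ¬v4) forces v4 = False.
Set v2 = True.
All clauses satisfied.

v1: True, v2: True, v3: True, v4: False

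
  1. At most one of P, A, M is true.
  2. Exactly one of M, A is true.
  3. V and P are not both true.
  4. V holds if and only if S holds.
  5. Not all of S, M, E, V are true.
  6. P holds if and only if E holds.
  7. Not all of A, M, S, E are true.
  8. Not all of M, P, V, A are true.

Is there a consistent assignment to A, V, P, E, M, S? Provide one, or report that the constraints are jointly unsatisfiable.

A = False, V = True, P = False, E = False, M = True, S = True

  (1) {P, A, M}: 1 true — at most one ✓
  (2) {M, A}: 1 true — exactly one ✓
  (3) V=T, P=F — not both ✓
  (4) V=T, S=T — same ✓
  (5) {S, M, E, V}: 3/4 true — not all ✓
  (6) P=F, E=F — same ✓
  (7) {A, M, S, E}: 2/4 true — not all ✓
  (8) {M, P, V, A}: 2/4 true — not all ✓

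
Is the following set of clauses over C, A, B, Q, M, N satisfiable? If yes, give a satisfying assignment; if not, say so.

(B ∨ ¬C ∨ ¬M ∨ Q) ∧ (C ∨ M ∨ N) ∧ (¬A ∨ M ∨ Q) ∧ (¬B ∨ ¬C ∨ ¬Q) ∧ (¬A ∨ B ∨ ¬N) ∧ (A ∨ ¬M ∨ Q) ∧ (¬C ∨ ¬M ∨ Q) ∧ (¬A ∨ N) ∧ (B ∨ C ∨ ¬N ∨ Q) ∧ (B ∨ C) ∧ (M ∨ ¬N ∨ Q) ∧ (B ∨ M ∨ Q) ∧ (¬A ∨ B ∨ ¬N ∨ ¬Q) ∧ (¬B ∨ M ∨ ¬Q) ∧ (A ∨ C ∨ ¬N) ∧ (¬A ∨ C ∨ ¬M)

C: True; A: False; B: False; Q: True; M: True; N: False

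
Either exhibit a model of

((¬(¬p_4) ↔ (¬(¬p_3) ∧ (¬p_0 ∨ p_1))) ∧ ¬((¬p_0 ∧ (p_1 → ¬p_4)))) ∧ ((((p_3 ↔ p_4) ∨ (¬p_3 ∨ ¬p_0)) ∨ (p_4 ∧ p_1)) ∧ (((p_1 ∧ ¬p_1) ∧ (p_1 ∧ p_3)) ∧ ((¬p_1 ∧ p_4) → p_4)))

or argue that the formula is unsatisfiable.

Case p_1 = True: the conjunct ¬p_1 is False.
Case p_1 = False: the conjunct p_1 is False.
Both cases fail — unsatisfiable.

UNSATISFIABLE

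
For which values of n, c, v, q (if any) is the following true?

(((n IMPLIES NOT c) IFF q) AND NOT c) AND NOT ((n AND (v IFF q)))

n=F, c=F, v=F, q=T

  ((n IMPLIES NOT c) IFF q) AND NOT c = True
    (n IMPLIES NOT c) IFF q = True
      n IMPLIES NOT c = True
        NOT c = True
    NOT c = True
  NOT ((n AND (v IFF q))) = True
    n AND (v IFF q) = False
      v IFF q = False
Both conjuncts True, so the formula holds.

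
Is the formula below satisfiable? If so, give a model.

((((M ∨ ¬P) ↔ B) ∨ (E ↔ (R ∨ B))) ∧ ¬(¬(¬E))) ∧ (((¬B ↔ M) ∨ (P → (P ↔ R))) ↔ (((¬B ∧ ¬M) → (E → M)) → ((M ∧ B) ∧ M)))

R = True, E = False, B = True, P = False, M = True

  (((M ∨ ¬P) ↔ B) ∨ (E ↔ (R ∨ B))) ∧ ¬(¬(¬E)) = True
    ((M ∨ ¬P) ↔ B) ∨ (E ↔ (R ∨ B)) = True
      (M ∨ ¬P) ↔ B = True
        M ∨ ¬P = True
          ¬P = True
      E ↔ (R ∨ B) = False
        R ∨ B = True
    ¬(¬(¬E)) = True
      ¬(¬E) = False
        ¬E = True
  ((¬B ↔ M) ∨ (P → (P ↔ R))) ↔ (((¬B ∧ ¬M) → (E → M)) → ((M ∧ B) ∧ M)) = True
    (¬B ↔ M) ∨ (P → (P ↔ R)) = True
      ¬B ↔ M = False
        ¬B = False
      P → (P ↔ R) = True
        P ↔ R = False
    ((¬B ∧ ¬M) → (E → M)) → ((M ∧ B) ∧ M) = True
      (¬B ∧ ¬M) → (E → M) = True
        ¬B ∧ ¬M = False
          ¬B = False
          ¬M = False
        E → M = True
      (M ∧ B) ∧ M = True
        M ∧ B = True
Both conjuncts True, so the formula holds.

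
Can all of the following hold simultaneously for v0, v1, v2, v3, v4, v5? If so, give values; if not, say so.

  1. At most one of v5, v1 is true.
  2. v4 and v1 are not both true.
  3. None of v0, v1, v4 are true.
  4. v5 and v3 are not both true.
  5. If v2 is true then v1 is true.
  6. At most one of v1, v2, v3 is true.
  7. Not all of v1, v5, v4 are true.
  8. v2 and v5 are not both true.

v0: False; v1: False; v2: False; v3: True; v4: False; v5: False

  (1) {v5, v1}: 0 true — at most one ✓
  (2) v4=F, v1=F — not both ✓
  (3) {v0, v1, v4}: 0 true — none ✓
  (4) v5=F, v3=T — not both ✓
  (5) v2=F ⇒ v1: vacuous ✓
  (6) {v1, v2, v3}: 1 true — at most one ✓
  (7) {v1, v5, v4}: 0/3 true — not all ✓
  (8) v2=F, v5=F — not both ✓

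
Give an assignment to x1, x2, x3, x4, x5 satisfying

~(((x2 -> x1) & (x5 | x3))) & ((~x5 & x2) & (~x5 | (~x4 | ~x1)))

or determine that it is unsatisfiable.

x1 = True, x2 = True, x3 = False, x4 = False, x5 = False

  ~(((x2 -> x1) & (x5 | x3))) = True
    (x2 -> x1) & (x5 | x3) = False
      x2 -> x1 = True
      x5 | x3 = False
  (~x5 & x2) & (~x5 | (~x4 | ~x1)) = True
    ~x5 & x2 = True
      ~x5 = True
    ~x5 | (~x4 | ~x1) = True
      ~x5 = True
      ~x4 | ~x1 = True
        ~x4 = True
        ~x1 = False
Both conjuncts True, so the formula holds.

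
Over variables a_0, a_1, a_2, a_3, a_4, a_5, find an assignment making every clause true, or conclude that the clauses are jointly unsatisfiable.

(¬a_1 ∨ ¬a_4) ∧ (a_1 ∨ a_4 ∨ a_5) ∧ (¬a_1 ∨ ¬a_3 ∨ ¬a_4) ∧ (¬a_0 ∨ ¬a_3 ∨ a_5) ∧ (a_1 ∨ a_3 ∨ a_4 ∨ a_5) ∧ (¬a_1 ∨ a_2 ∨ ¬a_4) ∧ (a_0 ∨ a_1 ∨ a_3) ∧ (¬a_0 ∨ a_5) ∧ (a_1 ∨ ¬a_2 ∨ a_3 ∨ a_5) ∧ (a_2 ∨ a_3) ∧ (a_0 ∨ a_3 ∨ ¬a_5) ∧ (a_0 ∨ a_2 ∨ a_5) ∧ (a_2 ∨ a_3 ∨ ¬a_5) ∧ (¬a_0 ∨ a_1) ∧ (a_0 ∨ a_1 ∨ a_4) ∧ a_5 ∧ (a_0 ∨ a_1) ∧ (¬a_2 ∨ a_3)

a_0 = False, a_1 = True, a_2 = False, a_3 = True, a_4 = False, a_5 = True

Unit clause (a_5) forces a_5 = True.
Set a_0 = False.
  then (a_0 ∨ a_3 ∨ ¬a_5) forces a_3 = True.
  then (a_0 ∨ a_1) forces a_1 = True.
  then (¬a_1 ∨ ¬a_4) forces a_4 = False.
Set a_2 = False.
All clauses satisfied.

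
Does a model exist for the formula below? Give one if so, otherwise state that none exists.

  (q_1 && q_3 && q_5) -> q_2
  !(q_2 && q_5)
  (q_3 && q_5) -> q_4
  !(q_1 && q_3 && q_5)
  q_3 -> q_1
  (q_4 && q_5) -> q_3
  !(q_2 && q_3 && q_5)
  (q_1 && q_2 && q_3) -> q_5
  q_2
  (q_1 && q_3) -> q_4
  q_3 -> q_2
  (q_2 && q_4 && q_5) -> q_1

Unit clause (q_2) forces q_2 = True.
In (!q_2 || !q_5) only !q_5 is left, so q_5 = False.
Set q_1 = True.
  then (!q_1 || !q_2 || !q_3 || q_5) forces q_3 = False.
Set q_4 = False.
All clauses satisfied.

q_1 = True, q_2 = True, q_3 = False, q_4 = False, q_5 = False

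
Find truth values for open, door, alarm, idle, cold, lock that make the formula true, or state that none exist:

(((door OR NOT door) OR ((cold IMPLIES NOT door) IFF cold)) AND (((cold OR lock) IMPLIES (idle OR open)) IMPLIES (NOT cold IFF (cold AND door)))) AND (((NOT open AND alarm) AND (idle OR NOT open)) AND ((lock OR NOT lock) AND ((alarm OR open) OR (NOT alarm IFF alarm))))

open=F, door=F, alarm=T, idle=F, cold=T, lock=F

  ((door OR NOT door) OR ((cold IMPLIES NOT door) IFF cold)) AND (((cold OR lock) IMPLIES (idle OR open)) IMPLIES (NOT cold IFF (cold AND door))) = True
    (door OR NOT door) OR ((cold IMPLIES NOT door) IFF cold) = True
      door OR NOT door = True
        NOT door = True
      (cold IMPLIES NOT door) IFF cold = True
        cold IMPLIES NOT door = True
          NOT door = True
    ((cold OR lock) IMPLIES (idle OR open)) IMPLIES (NOT cold IFF (cold AND door)) = True
      (cold OR lock) IMPLIES (idle OR open) = False
        cold OR lock = True
        idle OR open = False
      NOT cold IFF (cold AND door) = True
        NOT cold = False
        cold AND door = False
  ((NOT open AND alarm) AND (idle OR NOT open)) AND ((lock OR NOT lock) AND ((alarm OR open) OR (NOT alarm IFF alarm))) = True
    (NOT open AND alarm) AND (idle OR NOT open) = True
      NOT open AND alarm = True
        NOT open = True
      idle OR NOT open = True
        NOT open = True
    (lock OR NOT lock) AND ((alarm OR open) OR (NOT alarm IFF alarm)) = True
      lock OR NOT lock = True
        NOT lock = True
      (alarm OR open) OR (NOT alarm IFF alarm) = True
        alarm OR open = True
        NOT alarm IFF alarm = False
          NOT alarm = False
Both conjuncts True, so the formula holds.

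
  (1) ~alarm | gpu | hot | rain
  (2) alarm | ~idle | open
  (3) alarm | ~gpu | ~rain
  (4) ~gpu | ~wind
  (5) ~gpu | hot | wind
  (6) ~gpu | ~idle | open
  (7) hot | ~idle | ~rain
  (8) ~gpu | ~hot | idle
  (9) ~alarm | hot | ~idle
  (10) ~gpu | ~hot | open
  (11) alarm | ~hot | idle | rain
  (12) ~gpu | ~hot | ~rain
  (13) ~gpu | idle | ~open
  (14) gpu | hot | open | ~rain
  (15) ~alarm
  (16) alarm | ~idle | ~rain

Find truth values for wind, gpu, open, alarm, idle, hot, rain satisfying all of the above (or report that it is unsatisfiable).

Unit clause (~alarm) forces alarm = False.
Set wind = False.
Set gpu = False.
Set open = True.
Set idle = False.
Set hot = True.
  then (alarm | ~hot | idle | rain) forces rain = True.
All clauses satisfied.

wind = False, gpu = False, open = True, alarm = False, idle = False, hot = True, rain = True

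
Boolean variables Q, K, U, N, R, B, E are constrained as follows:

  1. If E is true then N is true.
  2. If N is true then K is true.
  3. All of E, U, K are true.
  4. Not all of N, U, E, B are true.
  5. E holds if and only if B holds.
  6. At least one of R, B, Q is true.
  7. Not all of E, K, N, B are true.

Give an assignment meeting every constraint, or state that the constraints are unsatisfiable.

Case B = True:
  (3) forces E = True.
  (1) with E=T forces N = True.
  (2) with N=T forces K = True.
  Constraint (7) is violated (E=T, K=T, N=T, B=T) — contradiction.
Case B = False:
  (3) forces E = True.
  Constraint (5) is violated (E=T, B=F) — contradiction.
Both cases fail — unsatisfiable.

UNSATISFIABLE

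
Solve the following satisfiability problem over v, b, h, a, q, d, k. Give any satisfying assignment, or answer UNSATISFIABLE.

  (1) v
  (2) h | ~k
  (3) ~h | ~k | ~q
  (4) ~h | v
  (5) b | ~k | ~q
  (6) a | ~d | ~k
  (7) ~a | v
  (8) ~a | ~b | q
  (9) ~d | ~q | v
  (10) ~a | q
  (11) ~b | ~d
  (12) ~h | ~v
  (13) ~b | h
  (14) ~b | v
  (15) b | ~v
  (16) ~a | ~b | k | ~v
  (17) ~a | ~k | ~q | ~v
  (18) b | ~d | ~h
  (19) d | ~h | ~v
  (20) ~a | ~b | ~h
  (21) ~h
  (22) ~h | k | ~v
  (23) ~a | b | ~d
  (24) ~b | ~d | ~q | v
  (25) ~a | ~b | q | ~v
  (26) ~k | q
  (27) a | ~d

The formula is unsatisfiable.

Case v = True:
  (~h | ~v) forces h = False.
  (h | ~k) forces k = False.
  (~b | h) forces b = False.
  Clause (b | ~v) is falsified — contradiction.
Case v = False:
  Clause (v) is falsified — contradiction.
Both cases fail, so the formula is unsatisfiable.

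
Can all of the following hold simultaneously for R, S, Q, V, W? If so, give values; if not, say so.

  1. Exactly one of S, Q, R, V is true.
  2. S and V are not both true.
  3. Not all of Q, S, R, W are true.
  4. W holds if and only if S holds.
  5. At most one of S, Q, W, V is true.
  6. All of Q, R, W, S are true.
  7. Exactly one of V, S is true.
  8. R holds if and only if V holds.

Unsatisfiable — no assignment works.

Case W = True:
  (4) with W=T forces S = True.
  Constraint (5) is violated (S=T, W=T) — contradiction.
Case W = False:
  Constraint (6) is violated (W=F) — contradiction.
Both cases fail — unsatisfiable.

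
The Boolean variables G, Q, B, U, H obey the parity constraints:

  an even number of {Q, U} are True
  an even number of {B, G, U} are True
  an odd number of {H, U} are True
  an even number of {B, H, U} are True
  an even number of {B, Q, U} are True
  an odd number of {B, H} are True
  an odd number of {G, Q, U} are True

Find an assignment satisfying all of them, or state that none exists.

Unsatisfiable — no assignment works.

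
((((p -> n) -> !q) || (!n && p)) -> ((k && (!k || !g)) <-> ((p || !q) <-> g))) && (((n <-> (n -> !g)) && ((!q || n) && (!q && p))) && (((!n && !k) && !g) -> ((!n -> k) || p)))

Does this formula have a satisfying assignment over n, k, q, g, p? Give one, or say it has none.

n = True; k = False; q = False; g = False; p = True

  (((p -> n) -> !q) || (!n && p)) -> ((k && (!k || !g)) <-> ((p || !q) <-> g)) = True
    ((p -> n) -> !q) || (!n && p) = True
      (p -> n) -> !q = True
        p -> n = True
        !q = True
      !n && p = False
        !n = False
    (k && (!k || !g)) <-> ((p || !q) <-> g) = True
      k && (!k || !g) = False
        !k || !g = True
          !k = True
          !g = True
      (p || !q) <-> g = False
        p || !q = True
          !q = True
  ((n <-> (n -> !g)) && ((!q || n) && (!q && p))) && (((!n && !k) && !g) -> ((!n -> k) || p)) = True
    (n <-> (n -> !g)) && ((!q || n) && (!q && p)) = True
      n <-> (n -> !g) = True
        n -> !g = True
          !g = True
      (!q || n) && (!q && p) = True
        !q || n = True
          !q = True
        !q && p = True
          !q = True
    ((!n && !k) && !g) -> ((!n -> k) || p) = True
      (!n && !k) && !g = False
        !n && !k = False
          !n = False
          !k = True
        !g = True
      (!n -> k) || p = True
        !n -> k = True
          !n = False
Both conjuncts True, so the formula holds.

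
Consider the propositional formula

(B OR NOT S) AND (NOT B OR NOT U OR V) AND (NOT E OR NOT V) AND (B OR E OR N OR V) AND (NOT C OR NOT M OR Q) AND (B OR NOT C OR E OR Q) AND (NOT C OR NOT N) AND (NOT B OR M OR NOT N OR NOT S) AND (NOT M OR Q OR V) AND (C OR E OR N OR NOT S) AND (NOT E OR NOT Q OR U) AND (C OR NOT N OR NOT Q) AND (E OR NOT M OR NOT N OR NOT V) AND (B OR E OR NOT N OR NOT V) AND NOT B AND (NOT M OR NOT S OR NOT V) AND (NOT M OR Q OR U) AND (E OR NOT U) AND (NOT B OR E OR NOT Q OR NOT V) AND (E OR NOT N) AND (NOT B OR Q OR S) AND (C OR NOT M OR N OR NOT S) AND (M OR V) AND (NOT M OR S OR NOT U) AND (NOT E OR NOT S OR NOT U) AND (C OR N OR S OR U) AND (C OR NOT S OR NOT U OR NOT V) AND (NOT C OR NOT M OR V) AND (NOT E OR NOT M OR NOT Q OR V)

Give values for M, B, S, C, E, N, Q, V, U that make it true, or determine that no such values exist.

M = False, B = False, S = False, C = True, E = False, N = False, Q = True, V = True, U = False

Unit clause (NOT B) forces B = False.
In (B OR NOT S) only NOT S is left, so S = False.
Set M = False.
  then (M OR V) forces V = True.
  then (NOT E OR NOT V) forces E = False.
  then (B OR E OR NOT N OR NOT V) forces N = False.
  then (E OR NOT U) forces U = False.
  then (C OR N OR S OR U) forces C = True.
  then (B OR NOT C OR E OR Q) forces Q = True.
All clauses satisfied.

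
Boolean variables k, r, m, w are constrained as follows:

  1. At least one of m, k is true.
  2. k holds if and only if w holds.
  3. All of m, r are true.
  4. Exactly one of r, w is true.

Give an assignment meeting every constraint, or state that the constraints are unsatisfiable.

k: False, r: True, m: True, w: False

  (1) {m, k}: 1 true — at least one ✓
  (2) k=F, w=F — same ✓
  (3) {m, r}: all 2 true ✓
  (4) {r, w}: 1 true — exactly one ✓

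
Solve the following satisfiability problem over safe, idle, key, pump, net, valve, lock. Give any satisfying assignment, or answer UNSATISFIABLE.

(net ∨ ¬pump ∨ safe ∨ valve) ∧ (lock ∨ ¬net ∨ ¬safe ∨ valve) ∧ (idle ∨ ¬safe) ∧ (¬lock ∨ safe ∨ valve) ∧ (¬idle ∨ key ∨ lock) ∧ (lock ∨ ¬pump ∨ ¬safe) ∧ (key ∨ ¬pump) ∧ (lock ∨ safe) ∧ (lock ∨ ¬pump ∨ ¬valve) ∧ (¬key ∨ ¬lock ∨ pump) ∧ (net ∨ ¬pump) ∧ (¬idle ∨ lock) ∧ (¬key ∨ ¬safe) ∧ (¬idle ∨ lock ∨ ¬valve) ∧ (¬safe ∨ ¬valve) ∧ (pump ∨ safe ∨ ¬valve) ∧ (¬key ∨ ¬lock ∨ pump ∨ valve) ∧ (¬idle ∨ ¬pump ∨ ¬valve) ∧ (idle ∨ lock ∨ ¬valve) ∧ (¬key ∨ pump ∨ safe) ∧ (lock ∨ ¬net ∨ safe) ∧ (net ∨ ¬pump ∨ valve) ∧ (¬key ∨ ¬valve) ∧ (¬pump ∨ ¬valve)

safe = True, idle = True, key = False, pump = False, net = True, valve = False, lock = True

Set safe = True.
  then (idle ∨ ¬safe) forces idle = True.
  then (¬idle ∨ lock) forces lock = True.
  then (¬key ∨ ¬safe) forces key = False.
  then (¬safe ∨ ¬valve) forces valve = False.
  then (key ∨ ¬pump) forces pump = False.
Set net = True.
All clauses satisfied.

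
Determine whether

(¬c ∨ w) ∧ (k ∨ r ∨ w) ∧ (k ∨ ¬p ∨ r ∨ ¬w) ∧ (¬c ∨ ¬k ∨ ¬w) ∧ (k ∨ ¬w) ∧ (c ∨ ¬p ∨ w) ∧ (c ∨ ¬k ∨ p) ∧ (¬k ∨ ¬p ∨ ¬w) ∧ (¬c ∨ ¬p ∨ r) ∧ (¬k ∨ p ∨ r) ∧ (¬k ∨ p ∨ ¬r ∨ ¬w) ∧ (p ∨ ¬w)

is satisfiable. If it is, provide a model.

r=T; p=F; k=F; c=F; w=F

Set r = True.
Set p = False.
  then (p ∨ ¬w) forces w = False.
  then (¬c ∨ w) forces c = False.
  then (c ∨ ¬k ∨ p) forces k = False.
All clauses satisfied.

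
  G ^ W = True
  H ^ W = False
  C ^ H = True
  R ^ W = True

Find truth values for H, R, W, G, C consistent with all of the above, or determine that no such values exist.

H: True; R: False; W: True; G: False; C: False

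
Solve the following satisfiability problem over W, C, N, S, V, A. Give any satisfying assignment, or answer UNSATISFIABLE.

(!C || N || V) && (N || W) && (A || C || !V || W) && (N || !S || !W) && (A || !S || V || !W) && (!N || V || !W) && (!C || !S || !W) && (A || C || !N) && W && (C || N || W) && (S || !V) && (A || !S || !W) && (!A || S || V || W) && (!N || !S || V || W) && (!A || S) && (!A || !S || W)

Unit clause (W) forces W = True.
Try C = True:
  (!C || !S || !W) forces S = False.
  (S || !V) forces V = False.
  (!C || N || V) forces N = True.
  clause (!N || V || !W) is falsified — backtrack.
So C = False.
Set N = True.
  then (!N || V || !W) forces V = True.
  then (A || C || !N) forces A = True.
  then (S || !V) forces S = True.
All clauses satisfied.

W=T; C=F; N=T; S=T; V=T; A=T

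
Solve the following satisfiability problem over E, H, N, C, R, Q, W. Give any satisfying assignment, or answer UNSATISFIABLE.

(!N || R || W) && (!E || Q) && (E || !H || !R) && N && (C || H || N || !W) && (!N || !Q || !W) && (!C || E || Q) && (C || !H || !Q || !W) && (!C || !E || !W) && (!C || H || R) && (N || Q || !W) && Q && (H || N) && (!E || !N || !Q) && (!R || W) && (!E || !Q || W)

Case N = True:
  (Q) forces Q = True.
  (!N || !Q || !W) forces W = False.
  (!N || R || W) forces R = True.
  Clause (!R || W) is falsified — contradiction.
Case N = False:
  Clause (N) is falsified — contradiction.
Both cases fail, so the formula is unsatisfiable.

The formula is unsatisfiable.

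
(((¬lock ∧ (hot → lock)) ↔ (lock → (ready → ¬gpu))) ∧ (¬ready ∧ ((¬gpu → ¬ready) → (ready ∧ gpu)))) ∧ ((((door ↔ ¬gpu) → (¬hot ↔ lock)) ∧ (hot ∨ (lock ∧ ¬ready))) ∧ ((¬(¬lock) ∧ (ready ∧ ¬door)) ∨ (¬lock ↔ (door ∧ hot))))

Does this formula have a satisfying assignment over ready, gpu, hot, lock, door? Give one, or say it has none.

Case ready = True: the conjunct ¬ready is False.
Case ready = False: the conjunct (¬gpu → ¬ready) → (ready ∧ gpu) becomes (¬gpu → True) → (False ∧ gpu) = False.
Both cases fail — unsatisfiable.

No satisfying assignment exists.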